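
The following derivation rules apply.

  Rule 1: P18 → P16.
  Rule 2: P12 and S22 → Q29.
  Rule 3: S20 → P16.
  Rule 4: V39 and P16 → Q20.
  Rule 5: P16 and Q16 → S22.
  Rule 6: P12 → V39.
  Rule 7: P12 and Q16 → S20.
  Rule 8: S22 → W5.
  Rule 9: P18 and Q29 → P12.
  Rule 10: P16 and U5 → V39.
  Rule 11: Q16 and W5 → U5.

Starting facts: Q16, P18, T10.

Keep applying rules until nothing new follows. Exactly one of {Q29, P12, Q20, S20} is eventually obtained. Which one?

P18 holds, so P16 follows (Rule 1).
From P16 and Q16, Rule 5 gives S22.
From S22, Rule 8 gives W5.
From Q16 and W5, Rule 11 gives U5.
From P16 and U5, Rule 10 gives V39.
V39 and P16 hold, so Q20 follows (Rule 4).
S20 would need P12 and Q16 (Rule 7), but P12 is never established. Q29 would need P12 and S22 (Rule 2), but P12 is never established. P12 would need P18 and Q29 (Rule 9), but Q29 is never established.

Q20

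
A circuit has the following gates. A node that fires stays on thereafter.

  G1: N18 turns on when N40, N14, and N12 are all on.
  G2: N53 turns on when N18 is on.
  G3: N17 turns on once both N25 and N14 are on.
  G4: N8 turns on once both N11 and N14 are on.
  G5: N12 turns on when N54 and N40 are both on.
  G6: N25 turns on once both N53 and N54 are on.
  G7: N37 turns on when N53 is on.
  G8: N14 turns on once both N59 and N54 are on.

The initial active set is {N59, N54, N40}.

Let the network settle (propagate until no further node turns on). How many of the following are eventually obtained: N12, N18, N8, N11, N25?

N59 and N54 are on, so N14 turns on (G8).
G5: N54 and N40 on → N12 on.
G1: N40, N14, and N12 on → N18 on.
N18 is on, so N53 turns on (G2).
N53 and N54 are on, so N25 turns on (G6).
N12: reached.
N18: reached.
N8 would need N11 and N14 (G4), but N11 never turns on.
No rule produces N11, and it is not given.
N25: reached.
Reached: N12, N18, and N25 — 3 of the 5.

3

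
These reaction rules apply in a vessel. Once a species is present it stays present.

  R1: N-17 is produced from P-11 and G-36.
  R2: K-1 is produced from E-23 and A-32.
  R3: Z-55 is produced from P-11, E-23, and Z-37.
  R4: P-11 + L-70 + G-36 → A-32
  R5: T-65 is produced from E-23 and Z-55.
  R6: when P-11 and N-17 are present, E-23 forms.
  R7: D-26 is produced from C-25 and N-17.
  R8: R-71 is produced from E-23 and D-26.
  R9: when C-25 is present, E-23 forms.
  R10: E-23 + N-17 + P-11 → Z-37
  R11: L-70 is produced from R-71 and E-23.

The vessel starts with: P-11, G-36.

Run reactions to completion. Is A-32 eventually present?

No

A-32 would need P-11, L-70, and G-36 (R4), but L-70 never forms.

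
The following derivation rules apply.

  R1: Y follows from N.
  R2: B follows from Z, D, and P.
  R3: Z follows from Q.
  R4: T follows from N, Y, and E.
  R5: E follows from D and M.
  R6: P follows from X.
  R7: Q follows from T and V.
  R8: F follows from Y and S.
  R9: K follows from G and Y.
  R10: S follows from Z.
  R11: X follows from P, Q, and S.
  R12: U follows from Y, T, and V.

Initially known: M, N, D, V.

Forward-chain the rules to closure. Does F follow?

From N, R1 gives Y.
From D and M, R5 gives E.
From N, Y, and E, R4 gives T.
From T and V, R7 gives Q.
Q holds, so Z follows (R3).
Z holds, so S follows (R10).
Y and S hold, so F follows (R8).

Yes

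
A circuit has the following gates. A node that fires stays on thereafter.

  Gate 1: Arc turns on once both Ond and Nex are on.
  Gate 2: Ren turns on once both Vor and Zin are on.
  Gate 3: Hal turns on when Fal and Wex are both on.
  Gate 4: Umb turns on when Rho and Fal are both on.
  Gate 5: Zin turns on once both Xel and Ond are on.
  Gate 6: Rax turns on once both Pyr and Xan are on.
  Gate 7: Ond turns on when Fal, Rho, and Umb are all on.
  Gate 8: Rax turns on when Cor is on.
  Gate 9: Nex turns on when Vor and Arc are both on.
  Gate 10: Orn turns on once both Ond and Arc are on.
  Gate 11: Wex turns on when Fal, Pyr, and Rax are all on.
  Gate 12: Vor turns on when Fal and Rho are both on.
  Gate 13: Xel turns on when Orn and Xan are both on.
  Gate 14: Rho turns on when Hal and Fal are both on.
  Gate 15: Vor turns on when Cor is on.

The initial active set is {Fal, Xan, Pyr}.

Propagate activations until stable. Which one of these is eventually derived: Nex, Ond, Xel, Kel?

Ond

Gate 6: Pyr and Xan on → Rax on.
Fal, Pyr, and Rax are on, so Wex turns on (Gate 11).
Fal and Wex are on, so Hal turns on (Gate 3).
Gate 14: Hal and Fal on → Rho on.
Rho and Fal are on, so Umb turns on (Gate 4).
Fal, Rho, and Umb are on, so Ond turns on (Gate 7).
Nex would need Vor and Arc (Gate 9), but Arc never turns on. Xel would need Orn and Xan (Gate 13), but Orn never turns on. No rule produces Kel, and it is not given.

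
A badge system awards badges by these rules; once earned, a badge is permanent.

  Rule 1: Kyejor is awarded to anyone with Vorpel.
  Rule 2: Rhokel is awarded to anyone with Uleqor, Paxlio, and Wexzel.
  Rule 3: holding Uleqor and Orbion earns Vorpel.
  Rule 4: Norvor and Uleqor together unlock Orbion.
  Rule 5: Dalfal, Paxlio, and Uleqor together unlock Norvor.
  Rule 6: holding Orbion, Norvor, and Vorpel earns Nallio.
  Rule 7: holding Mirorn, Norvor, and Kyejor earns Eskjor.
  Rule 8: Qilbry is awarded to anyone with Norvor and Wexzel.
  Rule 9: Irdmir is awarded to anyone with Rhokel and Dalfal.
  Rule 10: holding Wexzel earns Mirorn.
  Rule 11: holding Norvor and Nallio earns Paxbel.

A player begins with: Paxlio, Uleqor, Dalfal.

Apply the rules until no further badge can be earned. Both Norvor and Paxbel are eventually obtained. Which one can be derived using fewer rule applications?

Norvor: With Dalfal, Paxlio, and Uleqor, Norvor is earned (Rule 5). [1 rule application]
Paxbel: With Dalfal, Paxlio, and Uleqor, Norvor is earned (Rule 5). With Norvor and Uleqor, Orbion is earned (Rule 4). With Uleqor and Orbion, Vorpel is earned (Rule 3). With Orbion, Norvor, and Vorpel, Nallio is earned (Rule 6). With Norvor and Nallio, Paxbel is earned (Rule 11). [5 rule applications]
Norvor needs fewer.

Norvor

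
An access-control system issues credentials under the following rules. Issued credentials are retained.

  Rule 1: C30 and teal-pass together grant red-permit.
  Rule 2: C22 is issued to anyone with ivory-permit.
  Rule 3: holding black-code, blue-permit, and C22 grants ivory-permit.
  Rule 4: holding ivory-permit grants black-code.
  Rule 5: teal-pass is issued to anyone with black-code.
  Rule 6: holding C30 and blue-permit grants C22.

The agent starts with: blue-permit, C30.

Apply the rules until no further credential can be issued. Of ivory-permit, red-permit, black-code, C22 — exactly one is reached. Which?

Holding C30 and blue-permit grants C22 (Rule 6).
ivory-permit would need black-code, blue-permit, and C22 (Rule 3), but black-code is never granted. black-code would need ivory-permit (Rule 4), but ivory-permit is never granted. red-permit would need C30 and teal-pass (Rule 1), but teal-pass is never granted.

C22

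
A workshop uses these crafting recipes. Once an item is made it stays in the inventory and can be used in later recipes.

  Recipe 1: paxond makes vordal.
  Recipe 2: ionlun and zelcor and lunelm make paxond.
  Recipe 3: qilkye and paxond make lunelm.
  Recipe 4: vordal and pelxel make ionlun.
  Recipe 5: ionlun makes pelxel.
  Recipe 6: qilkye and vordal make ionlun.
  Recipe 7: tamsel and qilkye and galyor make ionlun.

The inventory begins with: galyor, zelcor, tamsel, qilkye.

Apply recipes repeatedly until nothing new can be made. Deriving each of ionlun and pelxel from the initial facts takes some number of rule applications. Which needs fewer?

ionlun: tamsel and qilkye and galyor → ionlun (Recipe 7). [1 rule application]
pelxel: Using Recipe 7, tamsel, qilkye, and galyor make ionlun. ionlun → pelxel (Recipe 5). [2 rule applications]
ionlun needs fewer.

ionlun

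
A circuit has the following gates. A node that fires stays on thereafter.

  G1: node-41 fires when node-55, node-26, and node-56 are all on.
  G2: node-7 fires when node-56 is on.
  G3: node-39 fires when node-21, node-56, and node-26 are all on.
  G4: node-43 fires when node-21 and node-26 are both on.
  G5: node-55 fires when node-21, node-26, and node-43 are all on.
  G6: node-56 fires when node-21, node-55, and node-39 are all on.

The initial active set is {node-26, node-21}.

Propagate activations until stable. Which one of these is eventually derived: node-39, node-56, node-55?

node-21 and node-26 are on, so node-43 fires (G4).
node-21, node-26, and node-43 are on, so node-55 fires (G5).
node-39 would need node-21, node-56, and node-26 (G3), but node-56 never turns on. node-56 would need node-21, node-55, and node-39 (G6), but node-39 never turns on.

node-55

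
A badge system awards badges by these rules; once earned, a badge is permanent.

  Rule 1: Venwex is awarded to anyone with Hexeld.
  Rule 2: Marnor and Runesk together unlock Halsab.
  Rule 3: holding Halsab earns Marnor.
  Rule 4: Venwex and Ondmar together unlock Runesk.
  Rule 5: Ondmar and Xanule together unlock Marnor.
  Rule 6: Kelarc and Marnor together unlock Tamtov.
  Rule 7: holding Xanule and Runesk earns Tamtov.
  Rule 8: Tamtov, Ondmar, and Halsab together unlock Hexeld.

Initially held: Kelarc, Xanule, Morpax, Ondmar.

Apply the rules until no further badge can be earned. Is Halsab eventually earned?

No

Halsab would need Marnor and Runesk (Rule 2), but Runesk is never earned.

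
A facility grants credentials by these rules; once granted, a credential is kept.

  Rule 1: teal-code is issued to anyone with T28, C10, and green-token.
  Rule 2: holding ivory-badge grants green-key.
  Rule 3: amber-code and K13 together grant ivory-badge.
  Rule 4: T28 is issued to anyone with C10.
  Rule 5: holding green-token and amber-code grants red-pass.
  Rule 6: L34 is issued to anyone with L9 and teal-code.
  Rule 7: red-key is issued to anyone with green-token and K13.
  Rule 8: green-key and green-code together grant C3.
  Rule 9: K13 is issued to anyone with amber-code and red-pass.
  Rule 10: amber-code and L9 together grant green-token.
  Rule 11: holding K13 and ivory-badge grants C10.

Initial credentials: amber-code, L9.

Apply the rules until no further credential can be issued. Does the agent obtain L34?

Yes

Holding amber-code and L9 grants green-token (Rule 10).
Holding green-token and amber-code grants red-pass (Rule 5).
Holding amber-code and red-pass grants K13 (Rule 9).
Holding amber-code and K13 grants ivory-badge (Rule 3).
Holding K13 and ivory-badge grants C10 (Rule 11).
Holding C10 grants T28 (Rule 4).
Holding T28, C10, and green-token grants teal-code (Rule 1).
Holding L9 and teal-code grants L34 (Rule 6).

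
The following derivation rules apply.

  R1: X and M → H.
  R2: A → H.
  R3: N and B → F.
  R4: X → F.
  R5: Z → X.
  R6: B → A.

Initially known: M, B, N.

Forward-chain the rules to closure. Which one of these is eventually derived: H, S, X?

From B, R6 gives A.
A holds, so H follows (R2).
No rule produces S, and it is not given. X would need Z (R5), but Z is never established.

H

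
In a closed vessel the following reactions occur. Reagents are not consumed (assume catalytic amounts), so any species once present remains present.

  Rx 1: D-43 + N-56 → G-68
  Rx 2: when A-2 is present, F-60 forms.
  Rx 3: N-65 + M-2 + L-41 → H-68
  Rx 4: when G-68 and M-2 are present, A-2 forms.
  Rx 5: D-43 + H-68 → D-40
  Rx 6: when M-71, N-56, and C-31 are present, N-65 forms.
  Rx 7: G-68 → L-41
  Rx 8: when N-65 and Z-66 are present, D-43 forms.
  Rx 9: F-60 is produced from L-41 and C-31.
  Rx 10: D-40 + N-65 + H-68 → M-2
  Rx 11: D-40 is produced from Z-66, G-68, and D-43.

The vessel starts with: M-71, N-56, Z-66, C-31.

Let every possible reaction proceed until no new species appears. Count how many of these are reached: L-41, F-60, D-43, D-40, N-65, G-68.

M-71, N-56, and C-31 present → N-65 forms (Rx 6).
N-65 and Z-66 present → D-43 forms (Rx 8).
D-43 and N-56 present → G-68 forms (Rx 1).
G-68 present → L-41 forms (Rx 7).
Z-66, G-68, and D-43 present → D-40 forms (Rx 11).
L-41 and C-31 present → F-60 forms (Rx 9).
L-41: reached.
F-60: reached.
D-43: reached.
D-40: reached.
N-65: reached.
G-68: reached.
All 6 are reached.

6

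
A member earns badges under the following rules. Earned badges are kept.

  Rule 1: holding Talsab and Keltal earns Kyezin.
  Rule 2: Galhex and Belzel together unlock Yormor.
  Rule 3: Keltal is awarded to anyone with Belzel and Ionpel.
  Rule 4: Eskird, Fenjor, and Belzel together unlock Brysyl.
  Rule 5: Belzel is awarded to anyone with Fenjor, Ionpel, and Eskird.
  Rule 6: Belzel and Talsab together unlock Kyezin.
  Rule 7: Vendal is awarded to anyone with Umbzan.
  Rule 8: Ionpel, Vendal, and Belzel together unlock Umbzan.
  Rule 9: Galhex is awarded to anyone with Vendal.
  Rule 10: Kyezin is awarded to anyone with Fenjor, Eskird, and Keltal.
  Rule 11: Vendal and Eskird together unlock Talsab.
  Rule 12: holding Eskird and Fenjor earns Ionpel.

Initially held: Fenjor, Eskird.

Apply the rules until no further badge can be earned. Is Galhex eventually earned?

Galhex would need Vendal (Rule 9), but Vendal is never earned.

No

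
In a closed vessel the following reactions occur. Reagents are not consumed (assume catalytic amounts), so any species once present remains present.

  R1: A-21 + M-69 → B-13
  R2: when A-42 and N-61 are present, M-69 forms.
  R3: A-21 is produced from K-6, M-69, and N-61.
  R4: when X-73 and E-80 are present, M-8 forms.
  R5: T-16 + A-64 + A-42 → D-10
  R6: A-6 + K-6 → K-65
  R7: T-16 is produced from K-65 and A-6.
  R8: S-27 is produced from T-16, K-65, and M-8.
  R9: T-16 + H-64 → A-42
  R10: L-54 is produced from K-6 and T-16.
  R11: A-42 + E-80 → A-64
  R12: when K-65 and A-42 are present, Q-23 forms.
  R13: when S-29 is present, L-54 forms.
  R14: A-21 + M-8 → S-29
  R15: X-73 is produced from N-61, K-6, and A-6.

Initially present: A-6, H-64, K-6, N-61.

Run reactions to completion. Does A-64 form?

No

A-64 would need A-42 and E-80 (R11), but E-80 never forms.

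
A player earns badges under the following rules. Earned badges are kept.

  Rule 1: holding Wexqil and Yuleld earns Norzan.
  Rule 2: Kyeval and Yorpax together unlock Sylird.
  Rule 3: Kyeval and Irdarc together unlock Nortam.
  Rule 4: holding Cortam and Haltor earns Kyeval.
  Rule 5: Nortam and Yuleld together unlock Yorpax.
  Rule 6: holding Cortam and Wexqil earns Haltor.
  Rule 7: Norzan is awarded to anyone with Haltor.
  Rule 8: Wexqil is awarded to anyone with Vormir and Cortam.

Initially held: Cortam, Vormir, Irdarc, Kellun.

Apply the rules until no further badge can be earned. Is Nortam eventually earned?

With Vormir and Cortam, Wexqil is earned (Rule 8).
With Cortam and Wexqil, Haltor is earned (Rule 6).
With Cortam and Haltor, Kyeval is earned (Rule 4).
With Kyeval and Irdarc, Nortam is earned (Rule 3).

Yes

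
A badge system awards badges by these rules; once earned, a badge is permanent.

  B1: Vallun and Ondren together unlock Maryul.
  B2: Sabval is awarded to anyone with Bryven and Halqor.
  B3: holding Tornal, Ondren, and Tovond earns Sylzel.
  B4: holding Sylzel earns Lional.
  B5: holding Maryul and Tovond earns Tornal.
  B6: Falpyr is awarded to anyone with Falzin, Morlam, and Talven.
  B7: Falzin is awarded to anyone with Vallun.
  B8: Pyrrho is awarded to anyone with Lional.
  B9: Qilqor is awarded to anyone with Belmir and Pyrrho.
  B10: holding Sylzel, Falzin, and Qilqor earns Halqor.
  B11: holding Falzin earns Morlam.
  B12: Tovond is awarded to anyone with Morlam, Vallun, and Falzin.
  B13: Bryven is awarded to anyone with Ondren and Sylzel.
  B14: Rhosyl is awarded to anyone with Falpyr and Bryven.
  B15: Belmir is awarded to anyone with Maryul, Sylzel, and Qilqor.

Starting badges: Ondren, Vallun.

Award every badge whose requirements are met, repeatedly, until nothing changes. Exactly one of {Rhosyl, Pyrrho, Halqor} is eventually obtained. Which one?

Pyrrho

With Vallun, Falzin is earned (B7).
With Vallun and Ondren, Maryul is earned (B1).
With Falzin, Morlam is earned (B11).
With Morlam, Vallun, and Falzin, Tovond is earned (B12).
With Maryul and Tovond, Tornal is earned (B5).
With Tornal, Ondren, and Tovond, Sylzel is earned (B3).
With Sylzel, Lional is earned (B4).
With Lional, Pyrrho is earned (B8).
Rhosyl would need Falpyr and Bryven (B14), but Falpyr is never earned. Halqor would need Sylzel, Falzin, and Qilqor (B10), but Qilqor is never earned.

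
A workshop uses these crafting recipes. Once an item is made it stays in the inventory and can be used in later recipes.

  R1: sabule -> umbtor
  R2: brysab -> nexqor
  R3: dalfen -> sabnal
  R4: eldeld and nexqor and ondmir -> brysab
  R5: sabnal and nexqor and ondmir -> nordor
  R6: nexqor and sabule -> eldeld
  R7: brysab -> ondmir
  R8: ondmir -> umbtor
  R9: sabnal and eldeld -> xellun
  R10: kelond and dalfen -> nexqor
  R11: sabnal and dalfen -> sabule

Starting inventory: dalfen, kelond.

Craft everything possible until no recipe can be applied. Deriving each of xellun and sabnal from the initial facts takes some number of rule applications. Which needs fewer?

sabnal: Using R3, dalfen makes sabnal. [1 rule application]
xellun: kelond and dalfen -> nexqor (R10). dalfen -> sabnal (R3). Using R11, sabnal and dalfen make sabule. nexqor and sabule -> eldeld (R6). sabnal and eldeld -> xellun (R9). [5 rule applications]
sabnal needs fewer.

sabnal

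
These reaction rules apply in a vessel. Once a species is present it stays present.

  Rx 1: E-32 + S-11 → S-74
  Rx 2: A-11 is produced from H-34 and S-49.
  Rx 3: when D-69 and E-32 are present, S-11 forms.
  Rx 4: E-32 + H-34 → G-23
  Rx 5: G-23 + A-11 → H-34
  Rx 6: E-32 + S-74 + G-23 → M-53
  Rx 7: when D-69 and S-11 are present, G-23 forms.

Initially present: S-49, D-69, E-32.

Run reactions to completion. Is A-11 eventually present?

No

A-11 would need H-34 and S-49 (Rx 2), but H-34 never forms.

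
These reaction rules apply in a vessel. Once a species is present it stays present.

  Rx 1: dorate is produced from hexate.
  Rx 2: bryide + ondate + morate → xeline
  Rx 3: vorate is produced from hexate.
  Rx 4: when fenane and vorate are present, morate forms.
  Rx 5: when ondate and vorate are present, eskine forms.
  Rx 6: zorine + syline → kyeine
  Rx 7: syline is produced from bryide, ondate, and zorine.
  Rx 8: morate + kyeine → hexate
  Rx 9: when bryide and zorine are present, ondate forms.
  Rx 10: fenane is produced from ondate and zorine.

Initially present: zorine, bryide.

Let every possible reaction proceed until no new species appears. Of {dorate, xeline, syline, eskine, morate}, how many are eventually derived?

bryide and zorine present → ondate forms (Rx 9).
bryide, ondate, and zorine present → syline forms (Rx 7).
dorate would need hexate (Rx 1), but hexate never forms.
xeline would need bryide, ondate, and morate (Rx 2), but morate never forms.
syline: reached.
eskine would need ondate and vorate (Rx 5), but vorate never forms.
morate would need fenane and vorate (Rx 4), but vorate never forms.
Reached: syline — 1 of the 5.

1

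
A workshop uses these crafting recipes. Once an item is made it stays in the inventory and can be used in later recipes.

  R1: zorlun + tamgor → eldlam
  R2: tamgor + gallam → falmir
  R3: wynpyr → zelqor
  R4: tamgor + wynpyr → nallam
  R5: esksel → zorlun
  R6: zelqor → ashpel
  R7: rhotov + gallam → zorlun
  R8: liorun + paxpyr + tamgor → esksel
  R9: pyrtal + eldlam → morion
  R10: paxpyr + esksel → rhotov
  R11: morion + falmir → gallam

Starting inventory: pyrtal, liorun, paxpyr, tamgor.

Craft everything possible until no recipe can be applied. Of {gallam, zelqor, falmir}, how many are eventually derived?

0

gallam would need morion and falmir (R11), but falmir is never obtained.
zelqor would need wynpyr (R3), but wynpyr is never obtained.
falmir would need tamgor and gallam (R2), but gallam is never obtained.
None of the 3 are reached.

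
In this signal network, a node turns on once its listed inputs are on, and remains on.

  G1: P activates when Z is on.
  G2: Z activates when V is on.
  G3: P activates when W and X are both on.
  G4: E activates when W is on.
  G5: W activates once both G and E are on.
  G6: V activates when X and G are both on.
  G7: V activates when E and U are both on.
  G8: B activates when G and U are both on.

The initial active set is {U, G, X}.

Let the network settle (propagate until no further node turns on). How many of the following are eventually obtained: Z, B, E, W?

2

X and G are on, so V activates (G6).
G8: G and U on → B on.
G2: V on → Z on.
Z: reached.
B: reached.
E would need W (G4), but W never turns on.
W would need G and E (G5), but E never turns on.
Reached: Z and B — 2 of the 4.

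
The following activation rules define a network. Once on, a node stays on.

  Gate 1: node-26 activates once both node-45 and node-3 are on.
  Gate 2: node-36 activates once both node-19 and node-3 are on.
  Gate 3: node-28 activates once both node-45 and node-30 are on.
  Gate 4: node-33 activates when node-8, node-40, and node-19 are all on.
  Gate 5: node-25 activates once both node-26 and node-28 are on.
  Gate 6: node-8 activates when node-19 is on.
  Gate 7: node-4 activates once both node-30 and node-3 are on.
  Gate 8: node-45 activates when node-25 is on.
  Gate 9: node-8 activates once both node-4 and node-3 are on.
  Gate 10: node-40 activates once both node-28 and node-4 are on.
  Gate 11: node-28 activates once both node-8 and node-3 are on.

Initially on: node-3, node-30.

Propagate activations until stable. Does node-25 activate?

No

node-25 would need node-26 and node-28 (Gate 5), but node-26 never turns on.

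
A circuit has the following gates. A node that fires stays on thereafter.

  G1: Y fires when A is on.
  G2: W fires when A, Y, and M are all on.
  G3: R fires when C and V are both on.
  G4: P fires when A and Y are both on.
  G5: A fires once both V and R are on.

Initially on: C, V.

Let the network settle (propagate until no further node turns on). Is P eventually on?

C and V are on, so R fires (G3).
V and R are on, so A fires (G5).
G1: A on → Y on.
A and Y are on, so P fires (G4).

Yes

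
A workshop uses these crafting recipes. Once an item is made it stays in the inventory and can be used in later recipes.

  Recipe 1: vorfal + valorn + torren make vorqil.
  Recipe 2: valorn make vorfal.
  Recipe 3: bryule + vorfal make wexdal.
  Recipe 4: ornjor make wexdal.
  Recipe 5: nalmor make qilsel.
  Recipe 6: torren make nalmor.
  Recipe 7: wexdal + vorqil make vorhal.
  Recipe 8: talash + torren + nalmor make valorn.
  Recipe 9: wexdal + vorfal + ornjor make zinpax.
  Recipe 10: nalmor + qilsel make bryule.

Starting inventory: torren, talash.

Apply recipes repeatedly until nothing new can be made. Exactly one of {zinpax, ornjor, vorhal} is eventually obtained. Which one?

Using Recipe 6, torren makes nalmor.
Using Recipe 5, nalmor makes qilsel.
talash + torren + nalmor → valorn (Recipe 8).
nalmor + qilsel → bryule (Recipe 10).
valorn → vorfal (Recipe 2).
Using Recipe 3, bryule and vorfal make wexdal.
vorfal + valorn + torren → vorqil (Recipe 1).
Using Recipe 7, wexdal and vorqil make vorhal.
zinpax would need wexdal, vorfal, and ornjor (Recipe 9), but ornjor is never obtained. No rule produces ornjor, and it is not given.

vorhal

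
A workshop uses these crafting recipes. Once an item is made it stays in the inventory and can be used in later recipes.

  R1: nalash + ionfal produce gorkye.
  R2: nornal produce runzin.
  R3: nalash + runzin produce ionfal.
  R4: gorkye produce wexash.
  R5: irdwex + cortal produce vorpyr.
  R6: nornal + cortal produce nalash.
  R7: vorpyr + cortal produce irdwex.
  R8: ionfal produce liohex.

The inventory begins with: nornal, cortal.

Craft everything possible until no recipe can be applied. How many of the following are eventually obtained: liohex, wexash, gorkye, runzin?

nornal → runzin (R2).
Using R6, nornal and cortal make nalash.
nalash + runzin → ionfal (R3).
Using R1, nalash and ionfal make gorkye.
Using R8, ionfal makes liohex.
Using R4, gorkye makes wexash.
liohex: reached.
wexash: reached.
gorkye: reached.
runzin: reached.
All 4 are reached.

4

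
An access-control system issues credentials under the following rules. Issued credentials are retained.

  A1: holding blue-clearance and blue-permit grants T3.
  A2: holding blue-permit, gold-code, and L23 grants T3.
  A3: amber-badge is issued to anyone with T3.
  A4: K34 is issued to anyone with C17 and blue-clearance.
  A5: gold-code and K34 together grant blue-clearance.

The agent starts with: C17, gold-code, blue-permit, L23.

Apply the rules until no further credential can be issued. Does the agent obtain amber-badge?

Holding blue-permit, gold-code, and L23 grants T3 (A2).
Holding T3 grants amber-badge (A3).

Yes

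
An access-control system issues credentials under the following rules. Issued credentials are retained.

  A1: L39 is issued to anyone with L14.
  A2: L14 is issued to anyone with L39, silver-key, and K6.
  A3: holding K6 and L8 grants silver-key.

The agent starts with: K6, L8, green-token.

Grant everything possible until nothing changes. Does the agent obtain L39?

L39 would need L14 (A1), but L14 is never granted.

No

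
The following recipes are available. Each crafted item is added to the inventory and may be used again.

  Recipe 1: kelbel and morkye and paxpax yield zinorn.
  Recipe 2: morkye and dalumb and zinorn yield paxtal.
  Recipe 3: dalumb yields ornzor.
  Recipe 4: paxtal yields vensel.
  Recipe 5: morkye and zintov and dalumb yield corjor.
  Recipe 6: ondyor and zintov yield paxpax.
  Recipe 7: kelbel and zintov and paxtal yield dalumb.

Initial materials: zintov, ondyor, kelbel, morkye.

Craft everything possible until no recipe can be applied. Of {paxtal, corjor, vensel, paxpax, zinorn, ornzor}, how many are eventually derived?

2

Using Recipe 6, ondyor and zintov make paxpax.
Using Recipe 1, kelbel, morkye, and paxpax make zinorn.
paxtal would need morkye, dalumb, and zinorn (Recipe 2), but dalumb is never obtained.
corjor would need morkye, zintov, and dalumb (Recipe 5), but dalumb is never obtained.
vensel would need paxtal (Recipe 4), but paxtal is never obtained.
paxpax: reached.
zinorn: reached.
ornzor would need dalumb (Recipe 3), but dalumb is never obtained.
Reached: paxpax and zinorn — 2 of the 6.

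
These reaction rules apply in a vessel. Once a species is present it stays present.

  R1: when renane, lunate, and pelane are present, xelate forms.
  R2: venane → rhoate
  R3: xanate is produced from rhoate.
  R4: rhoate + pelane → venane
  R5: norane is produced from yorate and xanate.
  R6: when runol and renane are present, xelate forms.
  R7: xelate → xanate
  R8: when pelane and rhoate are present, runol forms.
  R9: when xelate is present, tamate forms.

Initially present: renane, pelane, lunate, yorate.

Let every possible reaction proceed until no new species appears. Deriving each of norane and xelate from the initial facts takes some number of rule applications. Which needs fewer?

xelate: renane, lunate, and pelane present → xelate forms (R1). [1 rule application]
norane: renane, lunate, and pelane present → xelate forms (R1). xelate present → xanate forms (R7). yorate and xanate present → norane forms (R5). [3 rule applications]
xelate needs fewer.

xelate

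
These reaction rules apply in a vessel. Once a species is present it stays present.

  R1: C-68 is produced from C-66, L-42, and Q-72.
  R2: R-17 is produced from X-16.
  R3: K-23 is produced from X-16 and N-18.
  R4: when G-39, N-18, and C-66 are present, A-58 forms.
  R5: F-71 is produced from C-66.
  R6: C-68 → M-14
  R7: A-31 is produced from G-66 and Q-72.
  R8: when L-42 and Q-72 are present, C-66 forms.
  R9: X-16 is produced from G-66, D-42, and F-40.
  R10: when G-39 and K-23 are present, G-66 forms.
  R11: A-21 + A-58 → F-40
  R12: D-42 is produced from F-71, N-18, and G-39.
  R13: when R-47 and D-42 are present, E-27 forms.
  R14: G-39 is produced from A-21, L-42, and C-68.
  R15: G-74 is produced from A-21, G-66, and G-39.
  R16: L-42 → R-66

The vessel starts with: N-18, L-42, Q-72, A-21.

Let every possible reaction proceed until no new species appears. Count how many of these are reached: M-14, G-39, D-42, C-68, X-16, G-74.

4

L-42 and Q-72 present → C-66 forms (R8).
C-66 present → F-71 forms (R5).
C-66, L-42, and Q-72 present → C-68 forms (R1).
C-68 present → M-14 forms (R6).
A-21, L-42, and C-68 present → G-39 forms (R14).
F-71, N-18, and G-39 present → D-42 forms (R12).
M-14: reached.
G-39: reached.
D-42: reached.
C-68: reached.
X-16 would need G-66, D-42, and F-40 (R9), but G-66 never forms.
G-74 would need A-21, G-66, and G-39 (R15), but G-66 never forms.
Reached: M-14, G-39, D-42, and C-68 — 4 of the 6.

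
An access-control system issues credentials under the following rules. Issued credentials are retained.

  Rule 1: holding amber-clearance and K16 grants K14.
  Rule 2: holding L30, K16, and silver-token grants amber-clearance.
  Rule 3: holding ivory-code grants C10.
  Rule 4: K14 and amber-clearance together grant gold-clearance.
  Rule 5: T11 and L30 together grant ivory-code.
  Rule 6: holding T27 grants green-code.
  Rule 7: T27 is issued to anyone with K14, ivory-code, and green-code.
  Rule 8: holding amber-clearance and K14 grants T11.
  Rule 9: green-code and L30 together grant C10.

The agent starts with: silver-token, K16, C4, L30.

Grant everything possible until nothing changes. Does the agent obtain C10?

Holding L30, K16, and silver-token grants amber-clearance (Rule 2).
Holding amber-clearance and K16 grants K14 (Rule 1).
Holding amber-clearance and K14 grants T11 (Rule 8).
Holding T11 and L30 grants ivory-code (Rule 5).
Holding ivory-code grants C10 (Rule 3).

Yes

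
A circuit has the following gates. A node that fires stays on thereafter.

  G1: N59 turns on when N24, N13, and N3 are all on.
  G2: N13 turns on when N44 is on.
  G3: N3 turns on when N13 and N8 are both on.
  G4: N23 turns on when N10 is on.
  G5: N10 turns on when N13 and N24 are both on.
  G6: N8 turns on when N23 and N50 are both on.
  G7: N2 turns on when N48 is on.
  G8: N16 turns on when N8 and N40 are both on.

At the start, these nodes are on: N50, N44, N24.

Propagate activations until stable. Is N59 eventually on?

Yes

G2: N44 on → N13 on.
N13 and N24 are on, so N10 turns on (G5).
G4: N10 on → N23 on.
G6: N23 and N50 on → N8 on.
G3: N13 and N8 on → N3 on.
G1: N24, N13, and N3 on → N59 on.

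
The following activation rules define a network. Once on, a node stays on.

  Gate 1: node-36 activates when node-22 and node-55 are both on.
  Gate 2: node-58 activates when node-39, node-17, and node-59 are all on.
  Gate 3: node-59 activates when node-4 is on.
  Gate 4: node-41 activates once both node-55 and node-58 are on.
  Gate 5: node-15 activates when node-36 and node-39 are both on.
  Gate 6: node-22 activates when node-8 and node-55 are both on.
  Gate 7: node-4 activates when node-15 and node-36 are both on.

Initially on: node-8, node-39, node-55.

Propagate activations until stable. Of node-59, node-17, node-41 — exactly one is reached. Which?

node-59

Gate 6: node-8 and node-55 on → node-22 on.
Gate 1: node-22 and node-55 on → node-36 on.
Gate 5: node-36 and node-39 on → node-15 on.
Gate 7: node-15 and node-36 on → node-4 on.
Gate 3: node-4 on → node-59 on.
node-41 would need node-55 and node-58 (Gate 4), but node-58 never turns on. No rule produces node-17, and it is not given.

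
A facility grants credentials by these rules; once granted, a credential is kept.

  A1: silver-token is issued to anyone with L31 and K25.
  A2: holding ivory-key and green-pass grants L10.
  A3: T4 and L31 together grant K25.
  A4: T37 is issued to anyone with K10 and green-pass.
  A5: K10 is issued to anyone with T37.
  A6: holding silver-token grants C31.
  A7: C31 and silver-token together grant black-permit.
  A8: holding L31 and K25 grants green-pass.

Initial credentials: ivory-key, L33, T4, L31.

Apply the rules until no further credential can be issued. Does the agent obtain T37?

No

T37 would need K10 and green-pass (A4), but K10 is never granted.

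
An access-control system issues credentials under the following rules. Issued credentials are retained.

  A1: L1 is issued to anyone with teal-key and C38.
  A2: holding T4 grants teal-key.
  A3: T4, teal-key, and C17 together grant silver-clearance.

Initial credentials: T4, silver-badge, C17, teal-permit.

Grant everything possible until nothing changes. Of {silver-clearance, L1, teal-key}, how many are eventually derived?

2

Holding T4 grants teal-key (A2).
Holding T4, teal-key, and C17 grants silver-clearance (A3).
silver-clearance: reached.
L1 would need teal-key and C38 (A1), but C38 is never granted.
teal-key: reached.
Reached: silver-clearance and teal-key — 2 of the 3.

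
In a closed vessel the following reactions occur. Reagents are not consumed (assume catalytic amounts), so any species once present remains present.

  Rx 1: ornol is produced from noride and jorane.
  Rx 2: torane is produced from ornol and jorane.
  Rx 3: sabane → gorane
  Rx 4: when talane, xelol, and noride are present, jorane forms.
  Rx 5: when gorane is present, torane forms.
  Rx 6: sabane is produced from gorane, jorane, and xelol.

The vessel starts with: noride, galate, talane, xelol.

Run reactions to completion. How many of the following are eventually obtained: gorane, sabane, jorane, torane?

2

talane, xelol, and noride present → jorane forms (Rx 4).
noride and jorane present → ornol forms (Rx 1).
ornol and jorane present → torane forms (Rx 2).
gorane would need sabane (Rx 3), but sabane never forms.
sabane would need gorane, jorane, and xelol (Rx 6), but gorane never forms.
jorane: reached.
torane: reached.
Reached: jorane and torane — 2 of the 4.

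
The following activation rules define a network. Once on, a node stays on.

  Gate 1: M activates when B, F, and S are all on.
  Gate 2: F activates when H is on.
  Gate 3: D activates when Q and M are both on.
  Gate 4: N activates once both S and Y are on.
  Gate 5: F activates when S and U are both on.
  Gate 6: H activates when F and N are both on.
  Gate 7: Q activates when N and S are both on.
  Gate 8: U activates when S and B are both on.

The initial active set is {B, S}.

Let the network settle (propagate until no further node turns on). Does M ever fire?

Gate 8: S and B on → U on.
Gate 5: S and U on → F on.
B, F, and S are on, so M activates (Gate 1).

Yes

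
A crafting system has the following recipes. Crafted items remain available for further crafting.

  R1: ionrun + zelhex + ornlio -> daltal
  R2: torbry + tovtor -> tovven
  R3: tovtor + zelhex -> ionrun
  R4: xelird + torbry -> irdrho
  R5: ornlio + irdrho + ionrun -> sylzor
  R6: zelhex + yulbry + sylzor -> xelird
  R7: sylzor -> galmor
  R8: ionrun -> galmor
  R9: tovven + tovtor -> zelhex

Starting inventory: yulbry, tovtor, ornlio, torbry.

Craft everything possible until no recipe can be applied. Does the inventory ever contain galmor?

Yes

Using R2, torbry and tovtor make tovven.
tovven + tovtor -> zelhex (R9).
Using R3, tovtor and zelhex make ionrun.
ionrun -> galmor (R8).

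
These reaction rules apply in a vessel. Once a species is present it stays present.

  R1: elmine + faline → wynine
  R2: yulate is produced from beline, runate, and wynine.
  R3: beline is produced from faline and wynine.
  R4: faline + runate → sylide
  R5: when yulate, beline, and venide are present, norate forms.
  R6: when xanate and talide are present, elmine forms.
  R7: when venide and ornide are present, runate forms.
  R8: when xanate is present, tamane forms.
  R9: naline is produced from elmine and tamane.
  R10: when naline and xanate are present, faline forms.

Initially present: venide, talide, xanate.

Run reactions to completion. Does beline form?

Yes

xanate and talide present → elmine forms (R6).
xanate present → tamane forms (R8).
elmine and tamane present → naline forms (R9).
naline and xanate present → faline forms (R10).
elmine and faline present → wynine forms (R1).
faline and wynine present → beline forms (R3).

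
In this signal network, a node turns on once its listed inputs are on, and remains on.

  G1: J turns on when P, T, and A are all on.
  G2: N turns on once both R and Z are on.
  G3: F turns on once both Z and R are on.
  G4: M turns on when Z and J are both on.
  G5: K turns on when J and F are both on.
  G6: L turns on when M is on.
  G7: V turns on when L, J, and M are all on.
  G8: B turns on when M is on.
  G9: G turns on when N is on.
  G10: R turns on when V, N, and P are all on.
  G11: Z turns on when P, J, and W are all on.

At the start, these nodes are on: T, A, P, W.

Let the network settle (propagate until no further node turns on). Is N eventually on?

No

N would need R and Z (G2), but R never turns on.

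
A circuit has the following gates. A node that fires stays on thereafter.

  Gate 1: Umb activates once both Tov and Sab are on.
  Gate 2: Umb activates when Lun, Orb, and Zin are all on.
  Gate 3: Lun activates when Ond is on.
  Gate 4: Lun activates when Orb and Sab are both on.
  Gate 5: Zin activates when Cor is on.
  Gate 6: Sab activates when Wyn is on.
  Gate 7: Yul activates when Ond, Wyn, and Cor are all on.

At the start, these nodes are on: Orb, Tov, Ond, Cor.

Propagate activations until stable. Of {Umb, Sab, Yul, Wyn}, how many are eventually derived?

1

Gate 3: Ond on → Lun on.
Cor is on, so Zin activates (Gate 5).
Lun, Orb, and Zin are on, so Umb activates (Gate 2).
Umb: reached.
Sab would need Wyn (Gate 6), but Wyn never turns on.
Yul would need Ond, Wyn, and Cor (Gate 7), but Wyn never turns on.
No rule produces Wyn, and it is not given.
Reached: Umb — 1 of the 4.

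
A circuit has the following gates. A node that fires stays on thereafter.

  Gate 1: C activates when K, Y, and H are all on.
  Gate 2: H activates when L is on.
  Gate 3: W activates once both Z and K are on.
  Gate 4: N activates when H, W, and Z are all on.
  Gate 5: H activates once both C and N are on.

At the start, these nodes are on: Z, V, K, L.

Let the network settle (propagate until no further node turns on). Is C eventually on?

No

C would need K, Y, and H (Gate 1), but Y never turns on.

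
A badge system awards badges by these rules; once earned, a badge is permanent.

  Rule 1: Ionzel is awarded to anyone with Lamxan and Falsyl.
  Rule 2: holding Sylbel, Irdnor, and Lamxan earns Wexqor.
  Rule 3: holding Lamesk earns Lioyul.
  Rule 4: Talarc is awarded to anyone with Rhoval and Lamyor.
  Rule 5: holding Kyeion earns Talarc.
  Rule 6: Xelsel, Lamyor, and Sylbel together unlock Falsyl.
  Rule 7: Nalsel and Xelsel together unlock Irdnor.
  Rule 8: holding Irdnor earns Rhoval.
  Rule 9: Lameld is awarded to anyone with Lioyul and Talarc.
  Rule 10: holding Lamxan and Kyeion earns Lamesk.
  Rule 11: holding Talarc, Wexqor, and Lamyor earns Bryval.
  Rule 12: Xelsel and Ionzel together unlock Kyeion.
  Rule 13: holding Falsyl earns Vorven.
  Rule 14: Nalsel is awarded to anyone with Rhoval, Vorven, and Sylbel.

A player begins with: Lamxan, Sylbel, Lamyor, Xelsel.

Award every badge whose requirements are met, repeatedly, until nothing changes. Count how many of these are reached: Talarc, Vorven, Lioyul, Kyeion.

4

With Xelsel, Lamyor, and Sylbel, Falsyl is earned (Rule 6).
With Falsyl, Vorven is earned (Rule 13).
With Lamxan and Falsyl, Ionzel is earned (Rule 1).
With Xelsel and Ionzel, Kyeion is earned (Rule 12).
With Lamxan and Kyeion, Lamesk is earned (Rule 10).
With Kyeion, Talarc is earned (Rule 5).
With Lamesk, Lioyul is earned (Rule 3).
Talarc: reached.
Vorven: reached.
Lioyul: reached.
Kyeion: reached.
All 4 are reached.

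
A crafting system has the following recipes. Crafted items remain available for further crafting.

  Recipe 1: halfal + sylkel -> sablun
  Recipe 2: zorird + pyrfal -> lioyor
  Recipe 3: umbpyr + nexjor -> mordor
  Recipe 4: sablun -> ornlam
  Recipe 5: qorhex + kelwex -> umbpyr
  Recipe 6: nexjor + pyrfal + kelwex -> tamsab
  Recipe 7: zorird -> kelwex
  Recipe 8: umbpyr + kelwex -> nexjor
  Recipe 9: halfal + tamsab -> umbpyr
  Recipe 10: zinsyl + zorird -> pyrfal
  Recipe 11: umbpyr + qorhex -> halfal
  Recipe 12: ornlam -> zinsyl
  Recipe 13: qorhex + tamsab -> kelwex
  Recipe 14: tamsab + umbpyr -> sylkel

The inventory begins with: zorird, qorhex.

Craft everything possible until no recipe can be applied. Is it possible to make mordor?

zorird -> kelwex (Recipe 7).
Using Recipe 5, qorhex and kelwex make umbpyr.
umbpyr + kelwex -> nexjor (Recipe 8).
Using Recipe 3, umbpyr and nexjor make mordor.

Yes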